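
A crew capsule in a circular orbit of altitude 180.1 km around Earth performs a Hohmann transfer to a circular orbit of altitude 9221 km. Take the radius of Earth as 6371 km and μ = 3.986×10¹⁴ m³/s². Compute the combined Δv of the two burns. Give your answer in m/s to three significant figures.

Δv_total ≈ 2620 m/s

r₁ = 6371 + 180.1 = 6551.1 km = 6.5511×10⁶ m.
r₂ = 6371 + 9221 = 15592 km = 1.5592×10⁷ m.
Transfer ellipse a_t = (r₁ + r₂)/2 = 1.107×10⁷ m.
At r₁: circular v_c1 = √(μ/r₁) = 7800 m/s; transfer-perigee v_p = √[μ(2/r₁ − 1/a_t)] = 9257 m/s.
Δv₁ = v_p − v_c1 = 1456 m/s.
At r₂: circular v_c2 = √(μ/r₂) = 5056 m/s; transfer-apogee v_a = √[μ(2/r₂ − 1/a_t)] = 3889 m/s.
Δv₂ = v_c2 − v_a = 1167 m/s.
Total Δv = Δv₁ + Δv₂ = 2623 m/s.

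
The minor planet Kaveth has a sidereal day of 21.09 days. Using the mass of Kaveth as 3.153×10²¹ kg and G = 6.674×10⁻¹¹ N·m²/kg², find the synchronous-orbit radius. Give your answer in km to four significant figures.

r_sync ≈ 26060 km

μ = GM = 6.674×10⁻¹¹ × 3.153×10²¹ = 2.104×10¹¹ m³/s².
T = 21.09 days = 1.822×10⁶ s.
A synchronous orbit has period T, so by Kepler's third law a = (μT²/4π²)^(1/3).
μT²/4π² = 2.104×10¹¹ × (1.822×10⁶)² / 39.48 = 1.770×10²² m³.
a = 2.606×10⁷ m = 26060 km.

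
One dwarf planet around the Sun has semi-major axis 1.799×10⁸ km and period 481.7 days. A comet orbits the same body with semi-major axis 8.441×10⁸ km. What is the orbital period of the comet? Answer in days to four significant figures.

Kepler's third law: T² ∝ a³, so T₂ = T₁ (a₂/a₁)^(3/2).
a₂/a₁ = 4.692, (a₂/a₁)^(3/2) = 10.16.
T₂ = 481.7 × 10.16 = 4896 days.

T₂ ≈ 4896 days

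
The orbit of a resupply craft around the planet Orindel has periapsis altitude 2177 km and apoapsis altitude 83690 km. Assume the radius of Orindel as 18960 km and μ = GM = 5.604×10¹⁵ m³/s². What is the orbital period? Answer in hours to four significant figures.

r_p = 18960 + 2177 = 21137 km = 2.1137×10⁷ m.
r_a = 18960 + 83690 = 102650 km = 1.0265×10⁸ m.
Semi-major axis a = (r_p + r_a)/2 = (21137 + 1.0265×10⁵)/2 = 61894 km = 6.189×10⁷ m.
By Kepler's third law T = 2π√(a³/μ) = 2π × 6.505×10³ = 4.087×10⁴ s.
= 11.35 hours.

T ≈ 11.35 hours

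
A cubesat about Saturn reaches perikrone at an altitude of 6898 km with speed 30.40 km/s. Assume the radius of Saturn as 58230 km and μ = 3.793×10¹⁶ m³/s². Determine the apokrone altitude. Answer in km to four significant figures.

apokrone altitude ≈ 1.919×10⁵ km

r_p = 58230 + 6898 = 65128 km = 6.513×10⁷ m.
Specific energy ε = v²/2 − μ/r = -1.203×10⁸ J/kg, so a = −μ/(2ε) = 1.576×10⁸ m.
The apsides satisfy r_p + r_a = 2a, so the apokrone radius is 2a − r_p = 2.501×10⁸ m = 2.5014×10⁵ km.
Apokrone altitude = 2.5014×10⁵ − 58230 = 1.9191×10⁵ km.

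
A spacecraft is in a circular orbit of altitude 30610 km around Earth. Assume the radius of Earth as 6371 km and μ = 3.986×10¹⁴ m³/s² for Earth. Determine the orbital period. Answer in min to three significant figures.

T ≈ 1180 min

r = 6371 + 30610 = 36981 km = 3.6981×10⁷ m.
Kepler's third law: T = 2π√(r³/μ) = 2π√((3.698×10⁷)³ / 3.986×10¹⁴).
r³/μ = 1.269×10⁸ s², so T = 2π × 1.126×10⁴ = 7.077×10⁴ s.
Converting: 7.077×10⁴ s ÷ 60.00 = 1180 min.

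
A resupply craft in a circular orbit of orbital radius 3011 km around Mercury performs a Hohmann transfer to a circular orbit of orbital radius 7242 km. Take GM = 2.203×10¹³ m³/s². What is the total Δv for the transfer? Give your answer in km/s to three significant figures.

r₁ = 3011 km = 3.011×10⁶ m.
r₂ = 7242 km = 7.242×10⁶ m.
Transfer ellipse a_t = (r₁ + r₂)/2 = 5.126×10⁶ m.
At r₁: circular v_c1 = √(μ/r₁) = 2705 m/s; transfer-periherm v_p = √[μ(2/r₁ − 1/a_t)] = 3215 m/s.
Δv₁ = v_p − v_c1 = 510.0 m/s.
At r₂: circular v_c2 = √(μ/r₂) = 1744 m/s; transfer-apoherm v_a = √[μ(2/r₂ − 1/a_t)] = 1337 m/s.
Δv₂ = v_c2 − v_a = 407.5 m/s.
Total Δv = Δv₁ + Δv₂ = 917.5 m/s = 0.9175 km/s.

Δv_total ≈ 0.917 km/s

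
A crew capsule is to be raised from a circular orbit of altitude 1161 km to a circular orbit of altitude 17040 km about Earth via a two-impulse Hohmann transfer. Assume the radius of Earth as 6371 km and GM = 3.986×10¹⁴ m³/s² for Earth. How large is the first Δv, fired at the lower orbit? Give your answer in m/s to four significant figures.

Δv ≈ 1674 m/s

r₁ = 6371 + 1161 = 7532.0 km = 7.5320×10⁶ m.
r₂ = 6371 + 17040 = 23411 km = 2.3411×10⁷ m.
Transfer ellipse a_t = (r₁ + r₂)/2 = 1.547×10⁷ m.
At r₁: circular v_c1 = √(μ/r₁) = 7275 m/s; transfer-perigee v_p = √[μ(2/r₁ − 1/a_t)] = 8949 m/s.
Δv₁ = v_p − v_c1 = 1674 m/s.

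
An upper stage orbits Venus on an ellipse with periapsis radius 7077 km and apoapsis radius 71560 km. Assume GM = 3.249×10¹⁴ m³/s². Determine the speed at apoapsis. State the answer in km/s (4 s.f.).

Semi-major axis a = (r_p + r_a)/2 = 39318 km = 3.932×10⁷ m.
Vis-viva: v² = μ(2/r − 1/a) = 3.249×10¹⁴ × (2.795×10⁻⁸ − 2.543×10⁻⁸) = 8.172×10⁵ m²/s².
v = 904.0 m/s = 0.904 km/s.

v ≈ 0.904 km/s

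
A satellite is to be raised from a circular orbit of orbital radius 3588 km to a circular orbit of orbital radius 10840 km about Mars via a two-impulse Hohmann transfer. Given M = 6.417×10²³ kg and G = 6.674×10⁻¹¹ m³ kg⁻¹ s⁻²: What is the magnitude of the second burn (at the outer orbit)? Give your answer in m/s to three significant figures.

Δv ≈ 586 m/s

μ = GM = 6.674×10⁻¹¹ × 6.417×10²³ = 4.283×10¹³ m³/s².
r₁ = 3588 km = 3.588×10⁶ m.
r₂ = 10840 km = 1.084×10⁷ m.
Transfer ellipse a_t = (r₁ + r₂)/2 = 7.214×10⁶ m.
At r₁: circular v_c1 = √(μ/r₁) = 3455 m/s; transfer-periapsis v_p = √[μ(2/r₁ − 1/a_t)] = 4235 m/s.
At r₂: circular v_c2 = √(μ/r₂) = 1988 m/s; transfer-apoapsis v_a = √[μ(2/r₂ − 1/a_t)] = 1402 m/s.
Δv₂ = v_c2 − v_a = 585.9 m/s.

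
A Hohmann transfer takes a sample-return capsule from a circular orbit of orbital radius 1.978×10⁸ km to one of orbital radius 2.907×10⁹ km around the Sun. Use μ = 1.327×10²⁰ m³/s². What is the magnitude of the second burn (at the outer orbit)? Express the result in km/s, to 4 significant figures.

Δv ≈ 4.345 km/s

r₁ = 1.978×10⁸ km = 1.978×10¹¹ m.
r₂ = 2.907×10⁹ km = 2.907×10¹² m.
Transfer ellipse a_t = (r₁ + r₂)/2 = 1.552×10¹² m.
At r₁: circular v_c1 = √(μ/r₁) = 25900 m/s; transfer-perihelion v_p = √[μ(2/r₁ − 1/a_t)] = 35440 m/s.
At r₂: circular v_c2 = √(μ/r₂) = 6756 m/s; transfer-aphelion v_a = √[μ(2/r₂ − 1/a_t)] = 2412 m/s.
Δv₂ = v_c2 − v_a = 4345 m/s.
= 4.345 km/s.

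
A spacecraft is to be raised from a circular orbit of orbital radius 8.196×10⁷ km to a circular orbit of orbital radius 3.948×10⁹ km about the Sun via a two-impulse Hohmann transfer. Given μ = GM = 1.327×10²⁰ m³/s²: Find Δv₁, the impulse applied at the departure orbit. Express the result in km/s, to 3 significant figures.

Δv ≈ 16.1 km/s

r₁ = 8.196×10⁷ km = 8.196×10¹⁰ m.
r₂ = 3.948×10⁹ km = 3.948×10¹² m.
Transfer ellipse a_t = (r₁ + r₂)/2 = 2.015×10¹² m.
At r₁: circular v_c1 = √(μ/r₁) = 40240 m/s; transfer-perihelion v_p = √[μ(2/r₁ − 1/a_t)] = 56320 m/s.
Δv₁ = v_p − v_c1 = 16090 m/s.
= 16.09 km/s.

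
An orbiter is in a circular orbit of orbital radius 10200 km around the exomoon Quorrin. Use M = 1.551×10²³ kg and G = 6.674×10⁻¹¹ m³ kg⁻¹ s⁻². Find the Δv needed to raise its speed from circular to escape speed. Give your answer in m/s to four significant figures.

Δv ≈ 417.3 m/s

μ = GM = 6.674×10⁻¹¹ × 1.551×10²³ = 1.035×10¹³ m³/s².
r = 10200 km = 1.020×10⁷ m.
Circular speed v_c = √(μ/r) = 1007 m/s.
Escape speed v_esc = √(2μ/r) = √2 × v_c = 1425 m/s.
Δv = v_esc − v_c = 417.3 m/s.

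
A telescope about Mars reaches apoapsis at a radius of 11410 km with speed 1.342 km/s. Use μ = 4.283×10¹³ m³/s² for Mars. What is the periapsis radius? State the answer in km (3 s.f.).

r_a = 1.141×10⁷ m.
Specific energy ε = v²/2 − μ/r = -2.853×10⁶ J/kg, so a = −μ/(2ε) = 7.505×10⁶ m.
The apsides satisfy r_p + r_a = 2a, so the periapsis radius is 2a − r_a = 3.601×10⁶ m = 3601.0 km.

periapsis radius ≈ 3600 km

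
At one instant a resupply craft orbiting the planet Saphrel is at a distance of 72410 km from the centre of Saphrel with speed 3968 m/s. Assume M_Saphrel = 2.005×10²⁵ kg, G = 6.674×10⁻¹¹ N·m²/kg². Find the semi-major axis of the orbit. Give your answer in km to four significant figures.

a ≈ 63080 km

μ = GM = 6.674×10⁻¹¹ × 2.005×10²⁵ = 1.338×10¹⁵ m³/s².
r = 7.241×10⁷ m.
Specific orbital energy ε = v²/2 − μ/r = (3968)²/2 − 1.338×10¹⁵/7.241×10⁷ = -1.061×10⁷ J/kg.
Since ε = −μ/(2a), a = −μ/(2ε) = 6.308×10⁷ m = 63075 km.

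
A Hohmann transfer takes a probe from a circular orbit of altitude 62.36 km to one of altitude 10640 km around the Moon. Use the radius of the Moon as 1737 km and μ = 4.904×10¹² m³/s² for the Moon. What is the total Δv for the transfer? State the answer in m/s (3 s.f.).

r₁ = 1737 + 62.36 = 1799.4 km = 1.7994×10⁶ m.
r₂ = 1737 + 10640 = 12377 km = 1.2377×10⁷ m.
Transfer ellipse a_t = (r₁ + r₂)/2 = 7.088×10⁶ m.
At r₁: circular v_c1 = √(μ/r₁) = 1651 m/s; transfer-perilune v_p = √[μ(2/r₁ − 1/a_t)] = 2182 m/s.
Δv₁ = v_p − v_c1 = 530.6 m/s.
At r₂: circular v_c2 = √(μ/r₂) = 629.5 m/s; transfer-apolune v_a = √[μ(2/r₂ − 1/a_t)] = 317.1 m/s.
Δv₂ = v_c2 − v_a = 312.3 m/s.
Total Δv = Δv₁ + Δv₂ = 842.9 m/s.

Δv_total ≈ 843 m/s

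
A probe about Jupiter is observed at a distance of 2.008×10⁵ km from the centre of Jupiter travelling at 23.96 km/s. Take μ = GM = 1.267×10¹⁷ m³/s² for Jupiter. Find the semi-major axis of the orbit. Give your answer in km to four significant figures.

a ≈ 1.842×10⁵ km

r = 2.008×10⁸ m.
Specific orbital energy ε = v²/2 − μ/r = (23960)²/2 − 1.267×10¹⁷/2.008×10⁸ = -3.439×10⁸ J/kg.
Since ε = −μ/(2a), a = −μ/(2ε) = 1.842×10⁸ m = 1.8419×10⁵ km.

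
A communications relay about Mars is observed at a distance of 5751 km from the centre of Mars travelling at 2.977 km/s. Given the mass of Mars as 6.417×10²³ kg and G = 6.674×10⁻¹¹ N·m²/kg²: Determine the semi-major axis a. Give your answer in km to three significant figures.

μ = GM = 6.674×10⁻¹¹ × 6.417×10²³ = 4.283×10¹³ m³/s².
r = 5.751×10⁶ m.
Specific orbital energy ε = v²/2 − μ/r = (2977)²/2 − 4.283×10¹³/5.751×10⁶ = -3.016×10⁶ J/kg.
Since ε = −μ/(2a), a = −μ/(2ε) = 7.101×10⁶ m = 7100.9 km.

a ≈ 7100 km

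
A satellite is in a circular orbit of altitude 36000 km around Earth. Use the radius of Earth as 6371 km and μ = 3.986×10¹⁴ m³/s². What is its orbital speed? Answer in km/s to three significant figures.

v ≈ 3.07 km/s

r = 6371 + 36000 = 42371 km = 4.2371×10⁷ m.
For a circular orbit v = √(μ/r) = √(3.986×10¹⁴ / 4.237×10⁷) = √(9.407×10⁶) = 3067 m/s.
That is 3.067 km/s.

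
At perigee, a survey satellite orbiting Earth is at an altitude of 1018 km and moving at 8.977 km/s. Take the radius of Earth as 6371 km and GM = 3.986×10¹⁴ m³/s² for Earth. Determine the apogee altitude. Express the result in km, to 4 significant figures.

apogee altitude ≈ 15440 km

r_p = 6371 + 1018 = 7389.0 km = 7.389×10⁶ m.
Specific energy ε = v²/2 − μ/r = -1.365×10⁷ J/kg, so a = −μ/(2ε) = 1.460×10⁷ m.
The apsides satisfy r_p + r_a = 2a, so the apogee radius is 2a − r_p = 2.181×10⁷ m = 21809 km.
Apogee altitude = 21809 − 6371 = 15438 km.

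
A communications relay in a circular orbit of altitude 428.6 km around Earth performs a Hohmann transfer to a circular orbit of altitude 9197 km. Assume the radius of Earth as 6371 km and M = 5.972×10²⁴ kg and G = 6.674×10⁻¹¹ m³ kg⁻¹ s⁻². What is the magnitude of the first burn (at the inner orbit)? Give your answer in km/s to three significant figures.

Δv ≈ 1.38 km/s

μ = GM = 6.674×10⁻¹¹ × 5.972×10²⁴ = 3.986×10¹⁴ m³/s².
r₁ = 6371 + 428.6 = 6799.6 km = 6.7996×10⁶ m.
r₂ = 6371 + 9197 = 15568 km = 1.5568×10⁷ m.
Transfer ellipse a_t = (r₁ + r₂)/2 = 1.118×10⁷ m.
At r₁: circular v_c1 = √(μ/r₁) = 7656 m/s; transfer-perigee v_p = √[μ(2/r₁ − 1/a_t)] = 9033 m/s.
Δv₁ = v_p − v_c1 = 1377 m/s.
= 1.377 km/s.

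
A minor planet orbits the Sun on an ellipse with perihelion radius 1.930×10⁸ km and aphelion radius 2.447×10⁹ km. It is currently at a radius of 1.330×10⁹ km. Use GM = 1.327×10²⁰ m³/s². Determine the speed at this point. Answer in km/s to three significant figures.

Semi-major axis a = (r_p + r_a)/2 = 1.3200×10⁹ km = 1.320×10¹² m.
Vis-viva: v² = μ(2/r − 1/a) = 1.327×10²⁰ × (1.504×10⁻¹² − 7.576×10⁻¹³) = 9.902×10⁷ m²/s².
v = 9951 m/s = 9.951 km/s.

v ≈ 9.95 km/s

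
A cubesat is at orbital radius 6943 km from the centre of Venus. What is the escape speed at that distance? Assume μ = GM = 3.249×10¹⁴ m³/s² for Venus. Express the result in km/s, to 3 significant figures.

r = 6943 km = 6.943×10⁶ m.
Escape speed v_esc = √(2μ/r) = √(2 × 3.249×10¹⁴ / 6.943×10⁶) = √(9.359×10⁷) = 9674 m/s.
= 9.674 km/s.

v_esc ≈ 9.67 km/s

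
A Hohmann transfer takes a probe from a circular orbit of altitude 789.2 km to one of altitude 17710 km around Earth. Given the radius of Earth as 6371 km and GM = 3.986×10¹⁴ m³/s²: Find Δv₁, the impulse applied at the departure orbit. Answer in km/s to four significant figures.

r₁ = 6371 + 789.2 = 7160.2 km = 7.1602×10⁶ m.
r₂ = 6371 + 17710 = 24081 km = 2.4081×10⁷ m.
Transfer ellipse a_t = (r₁ + r₂)/2 = 1.562×10⁷ m.
At r₁: circular v_c1 = √(μ/r₁) = 7461 m/s; transfer-perigee v_p = √[μ(2/r₁ − 1/a_t)] = 9264 m/s.
Δv₁ = v_p − v_c1 = 1803 m/s.
= 1.803 km/s.

Δv ≈ 1.803 km/s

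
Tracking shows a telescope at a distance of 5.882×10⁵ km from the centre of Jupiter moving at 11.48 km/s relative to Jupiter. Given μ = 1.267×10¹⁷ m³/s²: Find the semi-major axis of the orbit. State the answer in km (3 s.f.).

r = 5.882×10⁸ m.
Vis-viva rearranged: 1/a = 2/r − v²/μ = 3.400×10⁻⁹ − 1.040×10⁻⁹ = 2.360×10⁻⁹ m⁻¹.
a = 4.237×10⁸ m = 4.2372×10⁵ km.

a ≈ 4.24×10⁵ km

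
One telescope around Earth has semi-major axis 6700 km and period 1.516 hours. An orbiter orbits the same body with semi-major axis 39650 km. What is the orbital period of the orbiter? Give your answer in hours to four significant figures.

T₂ ≈ 21.82 hours

Kepler's third law: T² ∝ a³, so T₂ = T₁ (a₂/a₁)^(3/2).
a₂/a₁ = 5.918, (a₂/a₁)^(3/2) = 14.40.
T₂ = 1.516 × 14.40 = 21.82 hours.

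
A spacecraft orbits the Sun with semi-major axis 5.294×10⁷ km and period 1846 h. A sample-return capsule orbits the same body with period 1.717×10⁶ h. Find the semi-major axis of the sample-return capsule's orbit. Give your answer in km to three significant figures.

a₂ ≈ 5.04×10⁹ km

Kepler's third law: a³ ∝ T², so a₂ = a₁ (T₂/T₁)^(2/3).
T₂/T₁ = 930.1, (T₂/T₁)^(2/3) = 95.29.
a₂ = 5.294×10⁷ × 95.29 = 5.044×10⁹ km.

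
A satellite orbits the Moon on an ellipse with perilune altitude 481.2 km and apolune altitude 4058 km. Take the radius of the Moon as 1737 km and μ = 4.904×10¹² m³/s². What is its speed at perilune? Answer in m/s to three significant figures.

r_p = 1737 + 481.2 = 2218.2 km = 2.2182×10⁶ m.
r_a = 1737 + 4058 = 5795.0 km = 5.7950×10⁶ m.
Semi-major axis a = (r_p + r_a)/2 = 4006.6 km = 4.007×10⁶ m.
Vis-viva: v² = μ(2/r − 1/a) = 4.904×10¹² × (9.016×10⁻⁷ − 2.496×10⁻⁷) = 3.198×10⁶ m²/s².
v = 1788 m/s.

v ≈ 1790 m/s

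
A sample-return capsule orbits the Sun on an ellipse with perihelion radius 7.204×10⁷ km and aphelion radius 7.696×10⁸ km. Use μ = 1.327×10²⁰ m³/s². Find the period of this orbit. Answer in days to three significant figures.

Semi-major axis a = (r_p + r_a)/2 = (7.2040×10⁷ + 7.6960×10⁸)/2 = 4.2082×10⁸ km = 4.208×10¹¹ m.
By Kepler's third law T = 2π√(a³/μ) = 2π × 2.370×10⁷ = 1.489×10⁸ s.
= 1723 days.

T ≈ 1720 days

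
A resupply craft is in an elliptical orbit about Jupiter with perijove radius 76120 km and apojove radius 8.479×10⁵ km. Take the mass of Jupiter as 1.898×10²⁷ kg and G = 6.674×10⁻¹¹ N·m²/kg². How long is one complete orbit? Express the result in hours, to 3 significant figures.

T ≈ 48.7 hours

μ = GM = 6.674×10⁻¹¹ × 1.898×10²⁷ = 1.267×10¹⁷ m³/s².
Semi-major axis a = (r_p + r_a)/2 = (76120 + 8.4790×10⁵)/2 = 4.6201×10⁵ km = 4.620×10⁸ m.
By Kepler's third law T = 2π√(a³/μ) = 2π × 2.790×10⁴ = 1.753×10⁵ s.
= 48.70 hours.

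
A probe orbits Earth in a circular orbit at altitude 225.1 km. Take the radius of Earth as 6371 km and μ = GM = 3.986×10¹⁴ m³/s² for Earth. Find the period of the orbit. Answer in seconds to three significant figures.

T ≈ 5330 seconds

r = 6371 + 225.1 = 6596.1 km = 6.5961×10⁶ m.
Kepler's third law: T = 2π√(r³/μ) = 2π√((6.596×10⁶)³ / 3.986×10¹⁴).
r³/μ = 7.200×10⁵ s², so T = 2π × 8.485×10² = 5.331×10³ s.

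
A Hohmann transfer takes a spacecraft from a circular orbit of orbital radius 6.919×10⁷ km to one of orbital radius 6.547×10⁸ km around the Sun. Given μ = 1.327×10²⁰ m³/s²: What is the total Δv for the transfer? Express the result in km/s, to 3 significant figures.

Δv_total ≈ 23.1 km/s

r₁ = 6.919×10⁷ km = 6.919×10¹⁰ m.
r₂ = 6.547×10⁸ km = 6.547×10¹¹ m.
Transfer ellipse a_t = (r₁ + r₂)/2 = 3.619×10¹¹ m.
At r₁: circular v_c1 = √(μ/r₁) = 43790 m/s; transfer-perihelion v_p = √[μ(2/r₁ − 1/a_t)] = 58900 m/s.
Δv₁ = v_p − v_c1 = 15110 m/s.
At r₂: circular v_c2 = √(μ/r₂) = 14240 m/s; transfer-aphelion v_a = √[μ(2/r₂ − 1/a_t)] = 6225 m/s.
Δv₂ = v_c2 − v_a = 8012 m/s.
Total Δv = Δv₁ + Δv₂ = 23120 m/s = 23.12 km/s.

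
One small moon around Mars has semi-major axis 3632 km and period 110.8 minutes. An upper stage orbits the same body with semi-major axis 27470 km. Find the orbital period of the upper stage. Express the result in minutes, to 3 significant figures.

Kepler's third law: T² ∝ a³, so T₂ = T₁ (a₂/a₁)^(3/2).
a₂/a₁ = 7.563, (a₂/a₁)^(3/2) = 20.80.
T₂ = 110.8 × 20.80 = 2305 minutes.

T₂ ≈ 2300 minutes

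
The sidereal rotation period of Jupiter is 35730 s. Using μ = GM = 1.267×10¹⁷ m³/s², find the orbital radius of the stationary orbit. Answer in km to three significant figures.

r_sync ≈ 1.60×10⁵ km

A synchronous orbit has period T, so by Kepler's third law a = (μT²/4π²)^(1/3).
μT²/4π² = 1.267×10¹⁷ × (3.573×10⁴)² / 39.48 = 4.097×10²⁴ m³.
a = 1.600×10⁸ m = 1.6002×10⁵ km.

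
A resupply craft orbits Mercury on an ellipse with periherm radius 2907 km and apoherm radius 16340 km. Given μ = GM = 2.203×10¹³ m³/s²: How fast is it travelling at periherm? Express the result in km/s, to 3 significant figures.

Semi-major axis a = (r_p + r_a)/2 = 9623.5 km = 9.624×10⁶ m.
Vis-viva: v² = μ(2/r − 1/a) = 2.203×10¹³ × (6.880×10⁻⁷ − 1.039×10⁻⁷) = 1.287×10⁷ m²/s².
v = 3587 m/s = 3.587 km/s.

v ≈ 3.59 km/s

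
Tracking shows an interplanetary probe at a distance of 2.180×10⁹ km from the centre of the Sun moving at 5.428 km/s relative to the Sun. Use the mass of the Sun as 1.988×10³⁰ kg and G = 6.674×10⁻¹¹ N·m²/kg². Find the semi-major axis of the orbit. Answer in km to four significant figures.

μ = GM = 6.674×10⁻¹¹ × 1.988×10³⁰ = 1.327×10²⁰ m³/s².
r = 2.180×10¹² m.
Specific orbital energy ε = v²/2 − μ/r = (5428)²/2 − 1.327×10²⁰/2.180×10¹² = -4.613×10⁷ J/kg.
Since ε = −μ/(2a), a = −μ/(2ε) = 1.438×10¹² m = 1.4381×10⁹ km.

a ≈ 1.438×10⁹ km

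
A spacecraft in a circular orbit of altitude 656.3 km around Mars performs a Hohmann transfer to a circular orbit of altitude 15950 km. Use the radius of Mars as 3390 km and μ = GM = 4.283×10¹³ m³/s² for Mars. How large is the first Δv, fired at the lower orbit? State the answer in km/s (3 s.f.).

Δv ≈ 0.931 km/s

r₁ = 3390 + 656.3 = 4046.3 km = 4.0463×10⁶ m.
r₂ = 3390 + 15950 = 19340 km = 1.9340×10⁷ m.
Transfer ellipse a_t = (r₁ + r₂)/2 = 1.169×10⁷ m.
At r₁: circular v_c1 = √(μ/r₁) = 3253 m/s; transfer-periapsis v_p = √[μ(2/r₁ − 1/a_t)] = 4184 m/s.
Δv₁ = v_p − v_c1 = 930.7 m/s.
= 0.9307 km/s.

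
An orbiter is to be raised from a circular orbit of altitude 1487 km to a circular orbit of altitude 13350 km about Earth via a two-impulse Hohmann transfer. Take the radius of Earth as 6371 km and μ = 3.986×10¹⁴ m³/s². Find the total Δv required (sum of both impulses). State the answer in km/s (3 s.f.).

r₁ = 6371 + 1487 = 7858.0 km = 7.8580×10⁶ m.
r₂ = 6371 + 13350 = 19721 km = 1.9721×10⁷ m.
Transfer ellipse a_t = (r₁ + r₂)/2 = 1.379×10⁷ m.
At r₁: circular v_c1 = √(μ/r₁) = 7122 m/s; transfer-perigee v_p = √[μ(2/r₁ − 1/a_t)] = 8517 m/s.
Δv₁ = v_p − v_c1 = 1395 m/s.
At r₂: circular v_c2 = √(μ/r₂) = 4496 m/s; transfer-apogee v_a = √[μ(2/r₂ − 1/a_t)] = 3394 m/s.
Δv₂ = v_c2 − v_a = 1102 m/s.
Total Δv = Δv₁ + Δv₂ = 2497 m/s = 2.497 km/s.

Δv_total ≈ 2.50 km/s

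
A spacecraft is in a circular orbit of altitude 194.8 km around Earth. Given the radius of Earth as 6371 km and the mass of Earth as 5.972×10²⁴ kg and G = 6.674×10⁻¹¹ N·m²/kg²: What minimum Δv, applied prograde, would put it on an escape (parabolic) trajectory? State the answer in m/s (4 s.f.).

μ = GM = 6.674×10⁻¹¹ × 5.972×10²⁴ = 3.986×10¹⁴ m³/s².
r = 6371 + 194.8 = 6565.8 km = 6.5658×10⁶ m.
Circular speed v_c = √(μ/r) = 7791 m/s.
Escape speed v_esc = √(2μ/r) = √2 × v_c = 11020 m/s.
Δv = v_esc − v_c = 3227 m/s.

Δv ≈ 3227 m/s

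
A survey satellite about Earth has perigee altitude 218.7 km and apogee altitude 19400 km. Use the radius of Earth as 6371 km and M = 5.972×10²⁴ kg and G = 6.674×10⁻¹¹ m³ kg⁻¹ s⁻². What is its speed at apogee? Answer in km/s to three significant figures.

v ≈ 2.51 km/s

μ = GM = 6.674×10⁻¹¹ × 5.972×10²⁴ = 3.986×10¹⁴ m³/s².
r_p = 6371 + 218.7 = 6589.7 km = 6.5897×10⁶ m.
r_a = 6371 + 19400 = 25771 km = 2.5771×10⁷ m.
Semi-major axis a = (r_p + r_a)/2 = 16180 km = 1.618×10⁷ m.
Vis-viva: v² = μ(2/r − 1/a) = 3.986×10¹⁴ × (7.761×10⁻⁸ − 6.180×10⁻⁸) = 6.299×10⁶ m²/s².
v = 2510 m/s = 2.510 km/s.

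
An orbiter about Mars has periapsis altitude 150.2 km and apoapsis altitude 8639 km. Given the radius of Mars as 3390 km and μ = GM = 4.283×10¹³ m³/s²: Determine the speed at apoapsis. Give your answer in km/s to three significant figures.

v ≈ 1.27 km/s

r_p = 3390 + 150.2 = 3540.2 km = 3.5402×10⁶ m.
r_a = 3390 + 8639 = 12029 km = 1.2029×10⁷ m.
Semi-major axis a = (r_p + r_a)/2 = 7784.6 km = 7.785×10⁶ m.
Vis-viva: v² = μ(2/r − 1/a) = 4.283×10¹³ × (1.663×10⁻⁷ − 1.285×10⁻⁷) = 1.619×10⁶ m²/s².
v = 1272 m/s = 1.272 km/s.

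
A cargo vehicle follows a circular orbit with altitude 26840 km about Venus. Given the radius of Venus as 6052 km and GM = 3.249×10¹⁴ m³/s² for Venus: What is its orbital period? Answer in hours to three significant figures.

T ≈ 18.3 hours

r = 6052 + 26840 = 32892 km = 3.2892×10⁷ m.
Kepler's third law: T = 2π√(r³/μ) = 2π√((3.289×10⁷)³ / 3.249×10¹⁴).
r³/μ = 1.095×10⁸ s², so T = 2π × 1.047×10⁴ = 6.576×10⁴ s.
Converting: 6.576×10⁴ s ÷ 3600 = 18.27 hours.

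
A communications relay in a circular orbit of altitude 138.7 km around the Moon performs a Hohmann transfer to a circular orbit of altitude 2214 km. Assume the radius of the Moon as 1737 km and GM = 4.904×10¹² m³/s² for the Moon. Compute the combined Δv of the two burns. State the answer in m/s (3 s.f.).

r₁ = 1737 + 138.7 = 1875.7 km = 1.8757×10⁶ m.
r₂ = 1737 + 2214 = 3951.0 km = 3.9510×10⁶ m.
Transfer ellipse a_t = (r₁ + r₂)/2 = 2.913×10⁶ m.
At r₁: circular v_c1 = √(μ/r₁) = 1617 m/s; transfer-perilune v_p = √[μ(2/r₁ − 1/a_t)] = 1883 m/s.
Δv₁ = v_p − v_c1 = 266.1 m/s.
At r₂: circular v_c2 = √(μ/r₂) = 1114 m/s; transfer-apolune v_a = √[μ(2/r₂ − 1/a_t)] = 893.9 m/s.
Δv₂ = v_c2 − v_a = 220.2 m/s.
Total Δv = Δv₁ + Δv₂ = 486.2 m/s.

Δv_total ≈ 486 m/s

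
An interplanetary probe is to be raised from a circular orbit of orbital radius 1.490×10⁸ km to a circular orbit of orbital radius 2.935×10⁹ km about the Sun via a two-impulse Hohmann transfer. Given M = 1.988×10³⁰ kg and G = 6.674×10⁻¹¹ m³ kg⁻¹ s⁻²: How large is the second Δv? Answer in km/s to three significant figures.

Δv ≈ 4.63 km/s

μ = GM = 6.674×10⁻¹¹ × 1.988×10³⁰ = 1.327×10²⁰ m³/s².
r₁ = 1.490×10⁸ km = 1.490×10¹¹ m.
r₂ = 2.935×10⁹ km = 2.935×10¹² m.
Transfer ellipse a_t = (r₁ + r₂)/2 = 1.542×10¹² m.
At r₁: circular v_c1 = √(μ/r₁) = 29840 m/s; transfer-perihelion v_p = √[μ(2/r₁ − 1/a_t)] = 41170 m/s.
At r₂: circular v_c2 = √(μ/r₂) = 6724 m/s; transfer-aphelion v_a = √[μ(2/r₂ − 1/a_t)] = 2090 m/s.
Δv₂ = v_c2 − v_a = 4634 m/s.
= 4.634 km/s.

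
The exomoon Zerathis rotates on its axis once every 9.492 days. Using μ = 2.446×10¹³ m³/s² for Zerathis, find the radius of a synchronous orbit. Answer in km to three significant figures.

r_sync ≈ 74700 km

T = 9.492 days = 8.201×10⁵ s.
A synchronous orbit has period T, so by Kepler's third law a = (μT²/4π²)^(1/3).
μT²/4π² = 2.446×10¹³ × (8.201×10⁵)² / 39.48 = 4.167×10²³ m³.
a = 7.469×10⁷ m = 74693 km.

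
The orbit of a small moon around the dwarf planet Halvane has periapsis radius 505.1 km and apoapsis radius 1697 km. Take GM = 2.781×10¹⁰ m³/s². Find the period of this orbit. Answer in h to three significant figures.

Semi-major axis a = (r_p + r_a)/2 = (505.10 + 1697.0)/2 = 1101.0 km = 1.101×10⁶ m.
By Kepler's third law T = 2π√(a³/μ) = 2π × 6.928×10³ = 4.353×10⁴ s.
= 12.09 h.

T ≈ 12.1 h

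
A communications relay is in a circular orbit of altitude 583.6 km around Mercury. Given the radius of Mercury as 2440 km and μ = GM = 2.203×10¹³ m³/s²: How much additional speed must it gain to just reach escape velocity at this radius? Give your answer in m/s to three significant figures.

Δv ≈ 1120 m/s

r = 2440 + 583.6 = 3023.6 km = 3.0236×10⁶ m.
Circular speed v_c = √(μ/r) = 2699 m/s.
Escape speed v_esc = √(2μ/r) = √2 × v_c = 3817 m/s.
Δv = v_esc − v_c = 1118 m/s.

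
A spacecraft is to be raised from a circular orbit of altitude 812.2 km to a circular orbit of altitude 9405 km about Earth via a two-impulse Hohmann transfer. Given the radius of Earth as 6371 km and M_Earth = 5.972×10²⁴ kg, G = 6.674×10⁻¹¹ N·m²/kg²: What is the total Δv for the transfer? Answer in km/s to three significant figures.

Δv_total ≈ 2.33 km/s

μ = GM = 6.674×10⁻¹¹ × 5.972×10²⁴ = 3.986×10¹⁴ m³/s².
r₁ = 6371 + 812.2 = 7183.2 km = 7.1832×10⁶ m.
r₂ = 6371 + 9405 = 15776 km = 1.5776×10⁷ m.
Transfer ellipse a_t = (r₁ + r₂)/2 = 1.148×10⁷ m.
At r₁: circular v_c1 = √(μ/r₁) = 7449 m/s; transfer-perigee v_p = √[μ(2/r₁ − 1/a_t)] = 8732 m/s.
Δv₁ = v_p − v_c1 = 1283 m/s.
At r₂: circular v_c2 = √(μ/r₂) = 5026 m/s; transfer-apogee v_a = √[μ(2/r₂ − 1/a_t)] = 3976 m/s.
Δv₂ = v_c2 − v_a = 1050 m/s.
Total Δv = Δv₁ + Δv₂ = 2334 m/s = 2.334 km/s.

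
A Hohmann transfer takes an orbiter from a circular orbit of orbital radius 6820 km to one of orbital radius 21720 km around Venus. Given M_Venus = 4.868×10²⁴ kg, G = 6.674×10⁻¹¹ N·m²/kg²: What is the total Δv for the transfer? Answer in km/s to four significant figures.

Δv_total ≈ 2.807 km/s

μ = GM = 6.674×10⁻¹¹ × 4.868×10²⁴ = 3.249×10¹⁴ m³/s².
r₁ = 6820 km = 6.820×10⁶ m.
r₂ = 21720 km = 2.172×10⁷ m.
Transfer ellipse a_t = (r₁ + r₂)/2 = 1.427×10⁷ m.
At r₁: circular v_c1 = √(μ/r₁) = 6902 m/s; transfer-periapsis v_p = √[μ(2/r₁ − 1/a_t)] = 8515 m/s.
Δv₁ = v_p − v_c1 = 1613 m/s.
At r₂: circular v_c2 = √(μ/r₂) = 3868 m/s; transfer-apoapsis v_a = √[μ(2/r₂ − 1/a_t)] = 2674 m/s.
Δv₂ = v_c2 − v_a = 1194 m/s.
Total Δv = Δv₁ + Δv₂ = 2807 m/s = 2.807 km/s.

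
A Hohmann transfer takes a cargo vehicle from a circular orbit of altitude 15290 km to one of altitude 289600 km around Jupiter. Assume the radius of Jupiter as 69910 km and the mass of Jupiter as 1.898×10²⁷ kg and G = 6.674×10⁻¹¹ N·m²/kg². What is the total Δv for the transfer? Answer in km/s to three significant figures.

μ = GM = 6.674×10⁻¹¹ × 1.898×10²⁷ = 1.267×10¹⁷ m³/s².
r₁ = 69910 + 15290 = 85200 km = 8.5200×10⁷ m.
r₂ = 69910 + 289600 = 359510 km = 3.5951×10⁸ m.
Transfer ellipse a_t = (r₁ + r₂)/2 = 2.224×10⁸ m.
At r₁: circular v_c1 = √(μ/r₁) = 38560 m/s; transfer-perijove v_p = √[μ(2/r₁ − 1/a_t)] = 49030 m/s.
Δv₁ = v_p − v_c1 = 10470 m/s.
At r₂: circular v_c2 = √(μ/r₂) = 18770 m/s; transfer-apojove v_a = √[μ(2/r₂ − 1/a_t)] = 11620 m/s.
Δv₂ = v_c2 − v_a = 7152 m/s.
Total Δv = Δv₁ + Δv₂ = 17620 m/s = 17.62 km/s.

Δv_total ≈ 17.6 km/s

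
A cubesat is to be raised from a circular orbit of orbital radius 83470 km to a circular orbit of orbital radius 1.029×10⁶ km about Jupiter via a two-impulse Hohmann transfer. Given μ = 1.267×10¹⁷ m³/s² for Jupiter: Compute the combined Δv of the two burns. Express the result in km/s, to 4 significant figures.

r₁ = 83470 km = 8.347×10⁷ m.
r₂ = 1.029×10⁶ km = 1.029×10⁹ m.
Transfer ellipse a_t = (r₁ + r₂)/2 = 5.562×10⁸ m.
At r₁: circular v_c1 = √(μ/r₁) = 38960 m/s; transfer-perijove v_p = √[μ(2/r₁ − 1/a_t)] = 52990 m/s.
Δv₁ = v_p − v_c1 = 14030 m/s.
At r₂: circular v_c2 = √(μ/r₂) = 11100 m/s; transfer-apojove v_a = √[μ(2/r₂ − 1/a_t)] = 4298 m/s.
Δv₂ = v_c2 − v_a = 6798 m/s.
Total Δv = Δv₁ + Δv₂ = 20830 m/s = 20.83 km/s.

Δv_total ≈ 20.83 km/s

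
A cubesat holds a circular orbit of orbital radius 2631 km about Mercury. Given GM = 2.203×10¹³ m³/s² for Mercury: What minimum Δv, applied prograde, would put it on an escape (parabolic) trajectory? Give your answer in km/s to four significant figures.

r = 2631 km = 2.631×10⁶ m.
Circular speed v_c = √(μ/r) = 2894 m/s.
Escape speed v_esc = √(2μ/r) = √2 × v_c = 4092 m/s.
Δv = v_esc − v_c = 1199 m/s = 1.199 km/s.

Δv ≈ 1.199 km/s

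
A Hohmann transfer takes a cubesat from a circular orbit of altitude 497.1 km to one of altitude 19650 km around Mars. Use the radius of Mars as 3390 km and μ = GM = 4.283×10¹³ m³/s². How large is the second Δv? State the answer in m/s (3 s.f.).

Δv ≈ 631 m/s

r₁ = 3390 + 497.1 = 3887.1 km = 3.8871×10⁶ m.
r₂ = 3390 + 19650 = 23040 km = 2.3040×10⁷ m.
Transfer ellipse a_t = (r₁ + r₂)/2 = 1.346×10⁷ m.
At r₁: circular v_c1 = √(μ/r₁) = 3319 m/s; transfer-periapsis v_p = √[μ(2/r₁ − 1/a_t)] = 4342 m/s.
At r₂: circular v_c2 = √(μ/r₂) = 1363 m/s; transfer-apoapsis v_a = √[μ(2/r₂ − 1/a_t)] = 732.6 m/s.
Δv₂ = v_c2 − v_a = 630.8 m/s.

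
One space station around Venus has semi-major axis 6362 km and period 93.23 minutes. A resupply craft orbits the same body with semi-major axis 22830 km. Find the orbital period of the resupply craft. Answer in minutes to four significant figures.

Kepler's third law: T² ∝ a³, so T₂ = T₁ (a₂/a₁)^(3/2).
a₂/a₁ = 3.588, (a₂/a₁)^(3/2) = 6.798.
T₂ = 93.23 × 6.798 = 633.8 minutes.

T₂ ≈ 633.8 minutes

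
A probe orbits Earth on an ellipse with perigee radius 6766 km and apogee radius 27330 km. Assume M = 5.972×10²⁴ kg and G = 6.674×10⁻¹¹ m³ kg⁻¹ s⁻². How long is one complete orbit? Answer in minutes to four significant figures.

T ≈ 369.2 minutes

μ = GM = 6.674×10⁻¹¹ × 5.972×10²⁴ = 3.986×10¹⁴ m³/s².
Semi-major axis a = (r_p + r_a)/2 = (6766.0 + 27330)/2 = 17048 km = 1.705×10⁷ m.
By Kepler's third law T = 2π√(a³/μ) = 2π × 3.526×10³ = 2.215×10⁴ s.
= 369.2 minutes.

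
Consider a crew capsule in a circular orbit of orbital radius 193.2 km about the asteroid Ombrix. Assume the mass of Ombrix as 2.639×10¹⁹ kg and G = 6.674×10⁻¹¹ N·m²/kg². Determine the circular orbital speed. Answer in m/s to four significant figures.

v ≈ 95.48 m/s

μ = GM = 6.674×10⁻¹¹ × 2.639×10¹⁹ = 1.761×10⁹ m³/s².
r = 193.2 km = 1.932×10⁵ m.
For a circular orbit v = √(μ/r) = √(1.761×10⁹ / 1.932×10⁵) = √(9.116×10³) = 95.48 m/s.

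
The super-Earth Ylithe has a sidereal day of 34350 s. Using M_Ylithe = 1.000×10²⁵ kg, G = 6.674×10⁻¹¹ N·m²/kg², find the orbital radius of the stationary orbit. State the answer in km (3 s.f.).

μ = GM = 6.674×10⁻¹¹ × 1.000×10²⁵ = 6.674×10¹⁴ m³/s².
A synchronous orbit has period T, so by Kepler's third law a = (μT²/4π²)^(1/3).
μT²/4π² = 6.674×10¹⁴ × (3.435×10⁴)² / 39.48 = 1.995×10²² m³.
a = 2.712×10⁷ m = 27120 km.

r_sync ≈ 27100 km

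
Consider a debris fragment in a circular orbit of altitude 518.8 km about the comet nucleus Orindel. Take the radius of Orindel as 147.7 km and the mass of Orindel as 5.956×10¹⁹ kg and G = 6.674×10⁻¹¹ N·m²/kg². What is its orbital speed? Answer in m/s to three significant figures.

μ = GM = 6.674×10⁻¹¹ × 5.956×10¹⁹ = 3.975×10⁹ m³/s².
r = 147.7 + 518.8 = 666.50 km = 6.6650×10⁵ m.
For a circular orbit v = √(μ/r) = √(3.975×10⁹ / 6.665×10⁵) = √(5.964×10³) = 77.23 m/s.

v ≈ 77.2 m/s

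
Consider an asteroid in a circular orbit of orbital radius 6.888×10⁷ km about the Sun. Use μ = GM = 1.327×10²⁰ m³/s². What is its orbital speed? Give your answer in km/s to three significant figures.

r = 6.888×10⁷ km = 6.888×10¹⁰ m.
For a circular orbit v = √(μ/r) = √(1.327×10²⁰ / 6.888×10¹⁰) = √(1.927×10⁹) = 43890 m/s.
That is 43.89 km/s.

v ≈ 43.9 km/s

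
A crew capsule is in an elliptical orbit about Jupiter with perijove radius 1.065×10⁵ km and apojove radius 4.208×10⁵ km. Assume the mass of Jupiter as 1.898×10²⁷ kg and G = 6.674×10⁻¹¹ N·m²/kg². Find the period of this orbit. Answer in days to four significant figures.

μ = GM = 6.674×10⁻¹¹ × 1.898×10²⁷ = 1.267×10¹⁷ m³/s².
Semi-major axis a = (r_p + r_a)/2 = (1.0650×10⁵ + 4.2080×10⁵)/2 = 2.6365×10⁵ km = 2.636×10⁸ m.
By Kepler's third law T = 2π√(a³/μ) = 2π × 1.203×10⁴ = 7.558×10⁴ s.
= 0.8747 days.

T ≈ 0.8747 days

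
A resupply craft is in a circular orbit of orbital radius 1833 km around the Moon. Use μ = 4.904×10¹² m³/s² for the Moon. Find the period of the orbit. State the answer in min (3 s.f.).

T ≈ 117 min

r = 1833 km = 1.833×10⁶ m.
Kepler's third law: T = 2π√(r³/μ) = 2π√((1.833×10⁶)³ / 4.904×10¹²).
r³/μ = 1.256×10⁶ s², so T = 2π × 1.121×10³ = 7.041×10³ s.
Converting: 7.041×10³ s ÷ 60.00 = 117.4 min.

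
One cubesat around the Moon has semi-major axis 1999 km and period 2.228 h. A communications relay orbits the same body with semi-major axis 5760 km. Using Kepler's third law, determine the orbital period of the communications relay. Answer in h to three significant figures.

T₂ ≈ 10.9 h

Kepler's third law: T² ∝ a³, so T₂ = T₁ (a₂/a₁)^(3/2).
a₂/a₁ = 2.881, (a₂/a₁)^(3/2) = 4.891.
T₂ = 2.228 × 4.891 = 10.90 h.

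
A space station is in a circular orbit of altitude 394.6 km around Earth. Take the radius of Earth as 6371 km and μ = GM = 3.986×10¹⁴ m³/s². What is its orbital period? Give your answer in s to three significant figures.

T ≈ 5540 s

r = 6371 + 394.6 = 6765.6 km = 6.7656×10⁶ m.
Kepler's third law: T = 2π√(r³/μ) = 2π√((6.766×10⁶)³ / 3.986×10¹⁴).
r³/μ = 7.769×10⁵ s², so T = 2π × 8.814×10² = 5.538×10³ s.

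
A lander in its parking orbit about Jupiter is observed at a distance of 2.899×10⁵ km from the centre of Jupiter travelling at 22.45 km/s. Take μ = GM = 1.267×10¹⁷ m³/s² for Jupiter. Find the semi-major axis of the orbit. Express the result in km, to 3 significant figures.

a ≈ 3.42×10⁵ km

r = 2.899×10⁸ m.
Vis-viva rearranged: 1/a = 2/r − v²/μ = 6.899×10⁻⁹ − 3.978×10⁻⁹ = 2.921×10⁻⁹ m⁻¹.
a = 3.423×10⁸ m = 3.4235×10⁵ km.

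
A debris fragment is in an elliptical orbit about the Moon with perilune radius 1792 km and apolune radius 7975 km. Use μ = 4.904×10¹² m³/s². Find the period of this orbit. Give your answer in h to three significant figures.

T ≈ 8.51 h

Semi-major axis a = (r_p + r_a)/2 = (1792.0 + 7975.0)/2 = 4883.5 km = 4.884×10⁶ m.
By Kepler's third law T = 2π√(a³/μ) = 2π × 4.873×10³ = 3.062×10⁴ s.
= 8.505 h.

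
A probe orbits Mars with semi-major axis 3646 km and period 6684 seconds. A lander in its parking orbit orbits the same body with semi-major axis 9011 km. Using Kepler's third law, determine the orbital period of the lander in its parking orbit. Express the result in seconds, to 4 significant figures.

T₂ ≈ 25970 seconds

Kepler's third law: T² ∝ a³, so T₂ = T₁ (a₂/a₁)^(3/2).
a₂/a₁ = 2.471, (a₂/a₁)^(3/2) = 3.885.
T₂ = 6684 × 3.885 = 25970 seconds.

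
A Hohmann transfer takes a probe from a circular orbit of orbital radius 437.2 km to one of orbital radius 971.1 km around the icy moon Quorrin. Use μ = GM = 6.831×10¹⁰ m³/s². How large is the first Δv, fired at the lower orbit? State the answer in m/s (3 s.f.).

r₁ = 437.2 km = 4.372×10⁵ m.
r₂ = 971.1 km = 9.711×10⁵ m.
Transfer ellipse a_t = (r₁ + r₂)/2 = 7.042×10⁵ m.
At r₁: circular v_c1 = √(μ/r₁) = 395.3 m/s; transfer-periapsis v_p = √[μ(2/r₁ − 1/a_t)] = 464.2 m/s.
Δv₁ = v_p − v_c1 = 68.92 m/s.

Δv ≈ 68.9 m/s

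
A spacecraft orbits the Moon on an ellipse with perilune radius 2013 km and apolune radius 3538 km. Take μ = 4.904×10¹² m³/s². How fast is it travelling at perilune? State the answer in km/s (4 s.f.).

v ≈ 1.762 km/s

Semi-major axis a = (r_p + r_a)/2 = 2775.5 km = 2.776×10⁶ m.
Vis-viva: v² = μ(2/r − 1/a) = 4.904×10¹² × (9.935×10⁻⁷ − 3.603×10⁻⁷) = 3.105×10⁶ m²/s².
v = 1762 m/s = 1.762 km/s.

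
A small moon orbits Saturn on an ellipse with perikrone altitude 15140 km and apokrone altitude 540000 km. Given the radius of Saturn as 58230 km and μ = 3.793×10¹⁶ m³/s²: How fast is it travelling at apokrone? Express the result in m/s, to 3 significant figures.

v ≈ 3720 m/s

r_p = 58230 + 15140 = 73370 km = 7.3370×10⁷ m.
r_a = 58230 + 540000 = 598230 km = 5.9823×10⁸ m.
Semi-major axis a = (r_p + r_a)/2 = 3.3580×10⁵ km = 3.358×10⁸ m.
Vis-viva: v² = μ(2/r − 1/a) = 3.793×10¹⁶ × (3.343×10⁻⁹ − 2.978×10⁻⁹) = 1.385×10⁷ m²/s².
v = 3722 m/s.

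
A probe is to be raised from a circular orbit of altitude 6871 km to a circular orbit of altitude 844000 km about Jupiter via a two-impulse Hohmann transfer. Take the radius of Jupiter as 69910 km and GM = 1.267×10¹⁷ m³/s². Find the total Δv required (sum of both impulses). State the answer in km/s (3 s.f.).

r₁ = 69910 + 6871 = 76781 km = 7.6781×10⁷ m.
r₂ = 69910 + 844000 = 913910 km = 9.1391×10⁸ m.
Transfer ellipse a_t = (r₁ + r₂)/2 = 4.953×10⁸ m.
At r₁: circular v_c1 = √(μ/r₁) = 40620 m/s; transfer-perijove v_p = √[μ(2/r₁ − 1/a_t)] = 55180 m/s.
Δv₁ = v_p − v_c1 = 14560 m/s.
At r₂: circular v_c2 = √(μ/r₂) = 11770 m/s; transfer-apojove v_a = √[μ(2/r₂ − 1/a_t)] = 4636 m/s.
Δv₂ = v_c2 − v_a = 7139 m/s.
Total Δv = Δv₁ + Δv₂ = 21690 m/s = 21.69 km/s.

Δv_total ≈ 21.7 km/s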